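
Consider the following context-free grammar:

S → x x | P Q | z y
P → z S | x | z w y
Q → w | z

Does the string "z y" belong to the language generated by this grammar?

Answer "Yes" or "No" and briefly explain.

Yes - a valid derivation exists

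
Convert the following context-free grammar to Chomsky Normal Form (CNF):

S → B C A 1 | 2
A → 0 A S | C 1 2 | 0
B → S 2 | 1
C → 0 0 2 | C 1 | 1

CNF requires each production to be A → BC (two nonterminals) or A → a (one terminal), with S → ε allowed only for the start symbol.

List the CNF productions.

T1 → 1; S → 2; T0 → 0; T2 → 2; A → 0; B → 1; C → 1; S → B X0; X0 → C X1; X1 → A T1; A → T0 X2; X2 → A S; A → C X3; X3 → T1 T2; B → S T2; C → T0 X4; X4 → T0 T2; C → C T1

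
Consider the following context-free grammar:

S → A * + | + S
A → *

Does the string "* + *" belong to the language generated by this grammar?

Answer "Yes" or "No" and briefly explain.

No - no valid derivation exists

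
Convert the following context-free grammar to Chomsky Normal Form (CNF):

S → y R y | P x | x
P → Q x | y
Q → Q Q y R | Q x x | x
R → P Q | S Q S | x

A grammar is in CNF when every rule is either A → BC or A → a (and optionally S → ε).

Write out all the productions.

TY → y; TX → x; S → x; P → y; Q → x; R → x; S → TY X0; X0 → R TY; S → P TX; P → Q TX; Q → Q X1; X1 → Q X2; X2 → TY R; Q → Q X3; X3 → TX TX; R → P Q; R → S X4; X4 → Q S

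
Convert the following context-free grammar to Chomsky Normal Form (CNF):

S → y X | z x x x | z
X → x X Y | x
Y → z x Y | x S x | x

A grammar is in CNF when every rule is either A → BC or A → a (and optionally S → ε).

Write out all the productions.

TY → y; TZ → z; TX → x; S → z; X → x; Y → x; S → TY X; S → TZ X0; X0 → TX X1; X1 → TX TX; X → TX X2; X2 → X Y; Y → TZ X3; X3 → TX Y; Y → TX X4; X4 → S TX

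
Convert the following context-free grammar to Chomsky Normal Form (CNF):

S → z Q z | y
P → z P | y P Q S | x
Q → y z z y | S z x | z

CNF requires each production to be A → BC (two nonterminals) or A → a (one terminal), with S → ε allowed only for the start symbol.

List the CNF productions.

TZ → z; S → y; TY → y; P → x; TX → x; Q → z; S → TZ X0; X0 → Q TZ; P → TZ P; P → TY X1; X1 → P X2; X2 → Q S; Q → TY X3; X3 → TZ X4; X4 → TZ TY; Q → S X5; X5 → TZ TX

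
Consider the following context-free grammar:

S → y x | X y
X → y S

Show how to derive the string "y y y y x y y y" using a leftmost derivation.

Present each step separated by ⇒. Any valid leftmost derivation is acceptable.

S ⇒ X y ⇒ y S y ⇒ y X y y ⇒ y y S y y ⇒ y y X y y y ⇒ y y y S y y y ⇒ y y y y x y y y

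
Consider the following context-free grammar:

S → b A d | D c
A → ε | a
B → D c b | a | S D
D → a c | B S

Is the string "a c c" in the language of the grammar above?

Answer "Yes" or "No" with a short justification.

Yes - a valid derivation exists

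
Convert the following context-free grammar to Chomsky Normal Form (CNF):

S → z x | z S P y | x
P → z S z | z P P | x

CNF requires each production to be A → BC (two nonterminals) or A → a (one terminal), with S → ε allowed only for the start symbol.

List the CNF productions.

TZ → z; TX → x; TY → y; S → x; P → x; S → TZ TX; S → TZ X0; X0 → S X1; X1 → P TY; P → TZ X2; X2 → S TZ; P → TZ X3; X3 → P P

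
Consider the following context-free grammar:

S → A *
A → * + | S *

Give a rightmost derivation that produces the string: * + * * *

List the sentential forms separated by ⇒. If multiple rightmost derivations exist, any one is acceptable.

S ⇒ A * ⇒ S * * ⇒ A * * * ⇒ * + * * *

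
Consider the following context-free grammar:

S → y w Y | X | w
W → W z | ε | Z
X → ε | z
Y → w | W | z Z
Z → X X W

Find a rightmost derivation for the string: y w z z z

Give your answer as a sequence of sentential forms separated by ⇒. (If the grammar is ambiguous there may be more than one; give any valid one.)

S ⇒ y w Y ⇒ y w W ⇒ y w W z ⇒ y w W z z ⇒ y w W z z z ⇒ y w z z z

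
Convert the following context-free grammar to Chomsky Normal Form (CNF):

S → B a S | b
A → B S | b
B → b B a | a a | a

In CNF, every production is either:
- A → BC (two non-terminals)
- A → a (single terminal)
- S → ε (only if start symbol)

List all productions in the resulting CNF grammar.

TA → a; S → b; A → b; TB → b; B → a; S → B X0; X0 → TA S; A → B S; B → TB X1; X1 → B TA; B → TA TA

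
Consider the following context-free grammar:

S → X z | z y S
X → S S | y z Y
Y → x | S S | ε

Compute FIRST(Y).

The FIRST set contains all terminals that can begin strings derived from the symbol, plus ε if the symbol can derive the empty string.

We compute FIRST(Y) using the standard algorithm.
FIRST(S) = {y, z}
FIRST(X) = {y, z}
FIRST(Y) = {x, y, z, ε}
Therefore, FIRST(Y) = {x, y, z, ε}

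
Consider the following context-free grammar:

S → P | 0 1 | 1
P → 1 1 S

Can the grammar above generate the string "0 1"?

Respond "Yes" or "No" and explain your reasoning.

Yes - a valid derivation exists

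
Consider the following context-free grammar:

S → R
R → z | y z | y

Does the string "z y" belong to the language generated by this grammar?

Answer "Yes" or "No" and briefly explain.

No - no valid derivation exists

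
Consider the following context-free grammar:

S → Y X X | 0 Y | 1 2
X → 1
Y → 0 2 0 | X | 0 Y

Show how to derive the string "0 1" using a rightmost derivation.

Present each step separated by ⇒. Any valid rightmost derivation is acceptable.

S ⇒ 0 Y ⇒ 0 X ⇒ 0 1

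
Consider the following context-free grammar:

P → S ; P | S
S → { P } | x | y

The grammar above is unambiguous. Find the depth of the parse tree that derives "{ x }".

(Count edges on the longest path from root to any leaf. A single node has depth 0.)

4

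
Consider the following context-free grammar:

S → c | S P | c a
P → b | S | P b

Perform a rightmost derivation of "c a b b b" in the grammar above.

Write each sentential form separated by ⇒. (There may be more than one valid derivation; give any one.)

S ⇒ S P ⇒ S P b ⇒ S P b b ⇒ S b b b ⇒ c a b b b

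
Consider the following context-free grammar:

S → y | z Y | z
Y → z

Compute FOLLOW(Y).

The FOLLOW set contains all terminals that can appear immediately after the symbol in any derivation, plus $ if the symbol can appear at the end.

We compute FOLLOW(Y) using the standard algorithm.
FOLLOW(S) starts with {$}.
FIRST(S) = {y, z}
FIRST(Y) = {z}
FOLLOW(S) = {$}
FOLLOW(Y) = {$}
Therefore, FOLLOW(Y) = {$}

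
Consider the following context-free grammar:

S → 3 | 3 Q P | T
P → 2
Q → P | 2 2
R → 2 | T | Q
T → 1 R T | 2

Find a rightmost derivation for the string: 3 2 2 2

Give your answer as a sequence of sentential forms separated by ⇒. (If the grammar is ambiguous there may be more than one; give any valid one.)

S ⇒ 3 Q P ⇒ 3 Q 2 ⇒ 3 2 2 2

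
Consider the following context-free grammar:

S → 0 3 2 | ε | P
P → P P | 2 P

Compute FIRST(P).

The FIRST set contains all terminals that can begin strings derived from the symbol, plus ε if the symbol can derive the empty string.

We compute FIRST(P) using the standard algorithm.
FIRST(P) = {2}
FIRST(S) = {0, 2, ε}
Therefore, FIRST(P) = {2}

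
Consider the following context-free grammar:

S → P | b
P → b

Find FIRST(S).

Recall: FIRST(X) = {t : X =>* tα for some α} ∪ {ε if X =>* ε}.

We compute FIRST(S) using the standard algorithm.
FIRST(P) = {b}
FIRST(S) = {b}
Therefore, FIRST(S) = {b}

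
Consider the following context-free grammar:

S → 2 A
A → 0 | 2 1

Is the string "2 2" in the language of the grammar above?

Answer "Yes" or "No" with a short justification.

No - no valid derivation exists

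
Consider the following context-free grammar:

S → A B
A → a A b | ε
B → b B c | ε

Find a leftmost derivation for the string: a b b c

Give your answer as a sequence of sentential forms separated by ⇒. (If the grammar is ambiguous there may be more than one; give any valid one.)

S ⇒ A B ⇒ a A b B ⇒ a b B ⇒ a b b B c ⇒ a b b c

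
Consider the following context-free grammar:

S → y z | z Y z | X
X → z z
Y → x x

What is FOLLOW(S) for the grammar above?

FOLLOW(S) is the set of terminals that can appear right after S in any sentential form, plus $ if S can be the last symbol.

We compute FOLLOW(S) using the standard algorithm.
FOLLOW(S) starts with {$}.
FIRST(S) = {y, z}
FIRST(X) = {z}
FIRST(Y) = {x}
FOLLOW(S) = {$}
FOLLOW(X) = {$}
FOLLOW(Y) = {z}
Therefore, FOLLOW(S) = {$}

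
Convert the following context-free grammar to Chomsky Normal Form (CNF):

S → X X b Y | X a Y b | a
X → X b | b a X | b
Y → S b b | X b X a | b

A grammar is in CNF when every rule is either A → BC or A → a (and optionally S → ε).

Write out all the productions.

TB → b; TA → a; S → a; X → b; Y → b; S → X X0; X0 → X X1; X1 → TB Y; S → X X2; X2 → TA X3; X3 → Y TB; X → X TB; X → TB X4; X4 → TA X; Y → S X5; X5 → TB TB; Y → X X6; X6 → TB X7; X7 → X TA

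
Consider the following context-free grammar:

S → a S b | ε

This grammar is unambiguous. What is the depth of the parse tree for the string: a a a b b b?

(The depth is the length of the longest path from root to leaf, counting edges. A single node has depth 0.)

4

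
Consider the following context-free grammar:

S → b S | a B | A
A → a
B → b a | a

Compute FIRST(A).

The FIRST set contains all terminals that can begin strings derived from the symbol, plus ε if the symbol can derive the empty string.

We compute FIRST(A) using the standard algorithm.
FIRST(A) = {a}
FIRST(B) = {a, b}
FIRST(S) = {a, b}
Therefore, FIRST(A) = {a}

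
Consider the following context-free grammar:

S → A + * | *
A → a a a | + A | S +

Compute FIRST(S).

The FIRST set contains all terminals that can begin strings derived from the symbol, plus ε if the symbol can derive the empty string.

We compute FIRST(S) using the standard algorithm.
FIRST(A) = {*, +, a}
FIRST(S) = {*, +, a}
Therefore, FIRST(S) = {*, +, a}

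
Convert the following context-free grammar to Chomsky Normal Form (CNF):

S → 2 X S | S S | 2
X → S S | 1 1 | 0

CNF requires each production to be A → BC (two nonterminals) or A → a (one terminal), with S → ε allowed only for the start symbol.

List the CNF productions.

T2 → 2; S → 2; T1 → 1; X → 0; S → T2 X0; X0 → X S; S → S S; X → S S; X → T1 T1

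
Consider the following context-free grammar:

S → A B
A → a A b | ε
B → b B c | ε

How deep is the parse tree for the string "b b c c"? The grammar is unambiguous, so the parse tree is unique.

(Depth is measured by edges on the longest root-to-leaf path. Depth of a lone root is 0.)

4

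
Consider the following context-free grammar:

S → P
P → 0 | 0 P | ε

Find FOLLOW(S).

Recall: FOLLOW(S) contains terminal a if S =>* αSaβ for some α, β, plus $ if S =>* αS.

We compute FOLLOW(S) using the standard algorithm.
FOLLOW(S) starts with {$}.
FIRST(P) = {0, ε}
FIRST(S) = {0, ε}
FOLLOW(P) = {$}
FOLLOW(S) = {$}
Therefore, FOLLOW(S) = {$}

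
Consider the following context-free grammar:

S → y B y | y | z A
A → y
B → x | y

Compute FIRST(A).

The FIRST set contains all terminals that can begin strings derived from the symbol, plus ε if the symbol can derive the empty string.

We compute FIRST(A) using the standard algorithm.
FIRST(A) = {y}
FIRST(B) = {x, y}
FIRST(S) = {y, z}
Therefore, FIRST(A) = {y}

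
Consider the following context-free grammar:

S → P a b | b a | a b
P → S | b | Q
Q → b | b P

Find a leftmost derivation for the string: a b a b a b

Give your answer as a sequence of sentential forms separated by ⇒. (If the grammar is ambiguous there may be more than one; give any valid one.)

S ⇒ P a b ⇒ S a b ⇒ P a b a b ⇒ S a b a b ⇒ a b a b a b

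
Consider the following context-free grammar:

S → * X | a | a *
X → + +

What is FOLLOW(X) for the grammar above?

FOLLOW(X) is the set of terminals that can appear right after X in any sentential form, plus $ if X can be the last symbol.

We compute FOLLOW(X) using the standard algorithm.
FOLLOW(S) starts with {$}.
FIRST(S) = {*, a}
FIRST(X) = {+}
FOLLOW(S) = {$}
FOLLOW(X) = {$}
Therefore, FOLLOW(X) = {$}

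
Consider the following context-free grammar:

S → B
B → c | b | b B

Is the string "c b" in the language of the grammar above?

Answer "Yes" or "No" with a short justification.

No - no valid derivation exists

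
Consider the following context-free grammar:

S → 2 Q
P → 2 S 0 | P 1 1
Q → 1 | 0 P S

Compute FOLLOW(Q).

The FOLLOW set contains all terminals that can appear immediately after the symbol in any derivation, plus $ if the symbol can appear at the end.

We compute FOLLOW(Q) using the standard algorithm.
FOLLOW(S) starts with {$}.
FIRST(P) = {2}
FIRST(Q) = {0, 1}
FIRST(S) = {2}
FOLLOW(P) = {1, 2}
FOLLOW(Q) = {$, 0}
FOLLOW(S) = {$, 0}
Therefore, FOLLOW(Q) = {$, 0}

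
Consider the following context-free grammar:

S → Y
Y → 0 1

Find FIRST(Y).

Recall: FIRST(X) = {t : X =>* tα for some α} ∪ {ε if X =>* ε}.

We compute FIRST(Y) using the standard algorithm.
FIRST(S) = {0}
FIRST(Y) = {0}
Therefore, FIRST(Y) = {0}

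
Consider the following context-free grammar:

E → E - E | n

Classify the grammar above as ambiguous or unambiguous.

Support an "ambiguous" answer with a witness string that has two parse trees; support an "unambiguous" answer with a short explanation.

Ambiguous - the string 'n - n - n - n - n' has two distinct parse trees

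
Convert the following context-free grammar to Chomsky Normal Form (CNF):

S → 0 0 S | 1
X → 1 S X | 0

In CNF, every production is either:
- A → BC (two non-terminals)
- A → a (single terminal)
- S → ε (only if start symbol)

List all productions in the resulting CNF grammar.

T0 → 0; S → 1; T1 → 1; X → 0; S → T0 X0; X0 → T0 S; X → T1 X1; X1 → S X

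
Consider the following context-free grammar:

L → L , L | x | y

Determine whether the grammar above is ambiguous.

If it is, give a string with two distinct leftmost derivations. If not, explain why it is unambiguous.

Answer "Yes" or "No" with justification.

Yes - the string 'x , x , y , x' has two distinct leftmost derivations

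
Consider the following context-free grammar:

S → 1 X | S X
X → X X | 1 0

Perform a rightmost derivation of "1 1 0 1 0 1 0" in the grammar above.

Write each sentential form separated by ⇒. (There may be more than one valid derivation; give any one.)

S ⇒ 1 X ⇒ 1 X X ⇒ 1 X X X ⇒ 1 X X 1 0 ⇒ 1 X 1 0 1 0 ⇒ 1 1 0 1 0 1 0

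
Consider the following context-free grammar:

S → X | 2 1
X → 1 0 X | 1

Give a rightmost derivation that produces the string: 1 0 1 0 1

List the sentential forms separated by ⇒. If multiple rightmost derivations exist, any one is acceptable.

S ⇒ X ⇒ 1 0 X ⇒ 1 0 1 0 X ⇒ 1 0 1 0 1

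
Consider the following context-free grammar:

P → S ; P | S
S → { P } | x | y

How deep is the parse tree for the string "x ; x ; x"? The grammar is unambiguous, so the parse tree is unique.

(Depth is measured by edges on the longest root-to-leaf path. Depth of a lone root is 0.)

4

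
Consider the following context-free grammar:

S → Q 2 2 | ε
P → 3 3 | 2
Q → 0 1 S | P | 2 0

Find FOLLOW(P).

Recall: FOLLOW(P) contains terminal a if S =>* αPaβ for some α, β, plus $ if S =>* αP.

We compute FOLLOW(P) using the standard algorithm.
FOLLOW(S) starts with {$}.
FIRST(P) = {2, 3}
FIRST(Q) = {0, 2, 3}
FIRST(S) = {0, 2, 3, ε}
FOLLOW(P) = {2}
FOLLOW(Q) = {2}
FOLLOW(S) = {$, 2}
Therefore, FOLLOW(P) = {2}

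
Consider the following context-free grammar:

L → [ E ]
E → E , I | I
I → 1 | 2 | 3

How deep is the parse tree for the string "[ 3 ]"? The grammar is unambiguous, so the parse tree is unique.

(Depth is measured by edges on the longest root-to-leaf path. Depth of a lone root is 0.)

3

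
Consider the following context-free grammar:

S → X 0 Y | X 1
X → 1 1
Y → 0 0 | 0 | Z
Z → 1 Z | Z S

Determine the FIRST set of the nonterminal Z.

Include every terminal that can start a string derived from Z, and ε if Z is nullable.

We compute FIRST(Z) using the standard algorithm.
FIRST(S) = {1}
FIRST(X) = {1}
FIRST(Y) = {0, 1}
FIRST(Z) = {1}
Therefore, FIRST(Z) = {1}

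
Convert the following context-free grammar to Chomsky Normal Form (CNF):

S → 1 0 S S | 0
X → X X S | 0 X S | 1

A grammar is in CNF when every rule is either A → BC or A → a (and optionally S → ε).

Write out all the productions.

T1 → 1; T0 → 0; S → 0; X → 1; S → T1 X0; X0 → T0 X1; X1 → S S; X → X X2; X2 → X S; X → T0 X3; X3 → X S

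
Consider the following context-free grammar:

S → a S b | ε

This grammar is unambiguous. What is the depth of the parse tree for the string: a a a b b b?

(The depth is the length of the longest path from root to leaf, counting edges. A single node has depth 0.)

4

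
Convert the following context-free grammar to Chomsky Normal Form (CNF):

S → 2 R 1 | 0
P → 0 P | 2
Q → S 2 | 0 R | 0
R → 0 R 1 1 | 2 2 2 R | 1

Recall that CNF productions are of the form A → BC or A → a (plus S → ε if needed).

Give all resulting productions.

T2 → 2; T1 → 1; S → 0; T0 → 0; P → 2; Q → 0; R → 1; S → T2 X0; X0 → R T1; P → T0 P; Q → S T2; Q → T0 R; R → T0 X1; X1 → R X2; X2 → T1 T1; R → T2 X3; X3 → T2 X4; X4 → T2 R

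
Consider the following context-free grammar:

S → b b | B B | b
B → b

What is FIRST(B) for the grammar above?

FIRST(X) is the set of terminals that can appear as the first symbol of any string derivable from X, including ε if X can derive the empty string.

We compute FIRST(B) using the standard algorithm.
FIRST(B) = {b}
FIRST(S) = {b}
Therefore, FIRST(B) = {b}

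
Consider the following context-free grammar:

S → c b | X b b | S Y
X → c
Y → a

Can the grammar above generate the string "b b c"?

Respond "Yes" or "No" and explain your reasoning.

No - no valid derivation exists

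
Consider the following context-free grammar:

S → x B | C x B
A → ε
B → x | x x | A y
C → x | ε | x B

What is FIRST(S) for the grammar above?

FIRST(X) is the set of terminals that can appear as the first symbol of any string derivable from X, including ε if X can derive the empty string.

We compute FIRST(S) using the standard algorithm.
FIRST(A) = {ε}
FIRST(B) = {x, y}
FIRST(C) = {x, ε}
FIRST(S) = {x}
Therefore, FIRST(S) = {x}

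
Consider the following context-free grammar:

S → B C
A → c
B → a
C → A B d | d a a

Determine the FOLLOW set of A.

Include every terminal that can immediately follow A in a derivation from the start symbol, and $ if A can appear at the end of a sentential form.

We compute FOLLOW(A) using the standard algorithm.
FOLLOW(S) starts with {$}.
FIRST(A) = {c}
FIRST(B) = {a}
FIRST(C) = {c, d}
FIRST(S) = {a}
FOLLOW(A) = {a}
FOLLOW(B) = {c, d}
FOLLOW(C) = {$}
FOLLOW(S) = {$}
Therefore, FOLLOW(A) = {a}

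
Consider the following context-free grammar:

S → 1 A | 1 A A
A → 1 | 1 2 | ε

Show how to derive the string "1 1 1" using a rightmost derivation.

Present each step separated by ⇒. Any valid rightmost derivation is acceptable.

S ⇒ 1 A A ⇒ 1 A 1 ⇒ 1 1 1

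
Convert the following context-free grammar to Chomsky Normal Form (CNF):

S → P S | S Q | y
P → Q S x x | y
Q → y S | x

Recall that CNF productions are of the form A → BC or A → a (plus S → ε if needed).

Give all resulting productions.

S → y; TX → x; P → y; TY → y; Q → x; S → P S; S → S Q; P → Q X0; X0 → S X1; X1 → TX TX; Q → TY S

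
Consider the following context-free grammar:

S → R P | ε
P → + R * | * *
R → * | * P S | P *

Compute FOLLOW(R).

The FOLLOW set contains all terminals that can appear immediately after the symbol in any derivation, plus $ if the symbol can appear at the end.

We compute FOLLOW(R) using the standard algorithm.
FOLLOW(S) starts with {$}.
FIRST(P) = {*, +}
FIRST(R) = {*, +}
FIRST(S) = {*, +, ε}
FOLLOW(P) = {$, *, +}
FOLLOW(R) = {*, +}
FOLLOW(S) = {$, *, +}
Therefore, FOLLOW(R) = {*, +}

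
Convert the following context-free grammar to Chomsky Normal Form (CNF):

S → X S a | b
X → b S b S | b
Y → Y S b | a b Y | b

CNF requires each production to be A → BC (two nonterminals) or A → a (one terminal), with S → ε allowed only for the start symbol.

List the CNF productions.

TA → a; S → b; TB → b; X → b; Y → b; S → X X0; X0 → S TA; X → TB X1; X1 → S X2; X2 → TB S; Y → Y X3; X3 → S TB; Y → TA X4; X4 → TB Y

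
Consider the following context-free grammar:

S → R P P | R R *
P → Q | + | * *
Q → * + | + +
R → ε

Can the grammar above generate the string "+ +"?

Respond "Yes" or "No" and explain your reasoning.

Yes - a valid derivation exists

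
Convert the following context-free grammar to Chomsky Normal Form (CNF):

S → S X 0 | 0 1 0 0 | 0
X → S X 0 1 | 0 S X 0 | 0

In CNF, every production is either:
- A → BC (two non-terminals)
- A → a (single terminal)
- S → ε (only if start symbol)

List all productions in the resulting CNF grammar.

T0 → 0; T1 → 1; S → 0; X → 0; S → S X0; X0 → X T0; S → T0 X1; X1 → T1 X2; X2 → T0 T0; X → S X3; X3 → X X4; X4 → T0 T1; X → T0 X5; X5 → S X6; X6 → X T0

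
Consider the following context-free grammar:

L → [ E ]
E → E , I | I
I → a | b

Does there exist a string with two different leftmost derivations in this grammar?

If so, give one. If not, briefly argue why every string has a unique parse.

No - every string in the language has a unique leftmost derivation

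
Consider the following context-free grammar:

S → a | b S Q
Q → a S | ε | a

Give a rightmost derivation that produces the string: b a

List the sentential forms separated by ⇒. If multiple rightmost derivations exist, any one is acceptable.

S ⇒ b S Q ⇒ b S ⇒ b a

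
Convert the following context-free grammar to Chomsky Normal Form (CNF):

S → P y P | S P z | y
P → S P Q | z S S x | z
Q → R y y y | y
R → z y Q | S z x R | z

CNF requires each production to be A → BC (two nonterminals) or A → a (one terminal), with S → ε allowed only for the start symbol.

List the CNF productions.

TY → y; TZ → z; S → y; TX → x; P → z; Q → y; R → z; S → P X0; X0 → TY P; S → S X1; X1 → P TZ; P → S X2; X2 → P Q; P → TZ X3; X3 → S X4; X4 → S TX; Q → R X5; X5 → TY X6; X6 → TY TY; R → TZ X7; X7 → TY Q; R → S X8; X8 → TZ X9; X9 → TX R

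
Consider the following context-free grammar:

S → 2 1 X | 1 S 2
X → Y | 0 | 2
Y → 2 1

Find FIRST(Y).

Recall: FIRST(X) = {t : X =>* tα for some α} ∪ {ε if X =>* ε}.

We compute FIRST(Y) using the standard algorithm.
FIRST(S) = {1, 2}
FIRST(X) = {0, 2}
FIRST(Y) = {2}
Therefore, FIRST(Y) = {2}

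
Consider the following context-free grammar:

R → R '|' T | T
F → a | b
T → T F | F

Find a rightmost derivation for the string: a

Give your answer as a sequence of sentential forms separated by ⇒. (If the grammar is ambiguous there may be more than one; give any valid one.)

R ⇒ T ⇒ F ⇒ a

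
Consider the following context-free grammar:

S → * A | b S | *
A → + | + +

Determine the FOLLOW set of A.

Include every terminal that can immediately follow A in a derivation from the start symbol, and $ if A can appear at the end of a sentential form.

We compute FOLLOW(A) using the standard algorithm.
FOLLOW(S) starts with {$}.
FIRST(A) = {+}
FIRST(S) = {*, b}
FOLLOW(A) = {$}
FOLLOW(S) = {$}
Therefore, FOLLOW(A) = {$}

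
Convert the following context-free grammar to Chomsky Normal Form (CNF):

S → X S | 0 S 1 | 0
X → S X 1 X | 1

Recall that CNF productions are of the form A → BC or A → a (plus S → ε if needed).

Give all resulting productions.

T0 → 0; T1 → 1; S → 0; X → 1; S → X S; S → T0 X0; X0 → S T1; X → S X1; X1 → X X2; X2 → T1 X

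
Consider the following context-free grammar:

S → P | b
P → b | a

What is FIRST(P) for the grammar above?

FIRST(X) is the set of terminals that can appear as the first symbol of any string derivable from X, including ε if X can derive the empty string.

We compute FIRST(P) using the standard algorithm.
FIRST(P) = {a, b}
FIRST(S) = {a, b}
Therefore, FIRST(P) = {a, b}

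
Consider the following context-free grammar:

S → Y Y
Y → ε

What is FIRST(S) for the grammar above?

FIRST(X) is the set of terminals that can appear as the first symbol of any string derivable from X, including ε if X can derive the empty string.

We compute FIRST(S) using the standard algorithm.
FIRST(S) = {ε}
FIRST(Y) = {ε}
Therefore, FIRST(S) = {ε}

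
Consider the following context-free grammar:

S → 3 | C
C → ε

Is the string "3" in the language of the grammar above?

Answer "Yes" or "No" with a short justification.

Yes - a valid derivation exists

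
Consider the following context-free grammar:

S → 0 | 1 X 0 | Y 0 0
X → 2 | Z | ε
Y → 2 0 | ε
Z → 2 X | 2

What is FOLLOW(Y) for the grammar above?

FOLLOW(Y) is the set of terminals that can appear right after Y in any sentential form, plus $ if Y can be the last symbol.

We compute FOLLOW(Y) using the standard algorithm.
FOLLOW(S) starts with {$}.
FIRST(S) = {0, 1, 2}
FIRST(X) = {2, ε}
FIRST(Y) = {2, ε}
FIRST(Z) = {2}
FOLLOW(S) = {$}
FOLLOW(X) = {0}
FOLLOW(Y) = {0}
FOLLOW(Z) = {0}
Therefore, FOLLOW(Y) = {0}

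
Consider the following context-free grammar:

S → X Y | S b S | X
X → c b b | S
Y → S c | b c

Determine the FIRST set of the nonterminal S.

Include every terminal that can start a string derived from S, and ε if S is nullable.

We compute FIRST(S) using the standard algorithm.
FIRST(S) = {c}
FIRST(X) = {c}
FIRST(Y) = {b, c}
Therefore, FIRST(S) = {c}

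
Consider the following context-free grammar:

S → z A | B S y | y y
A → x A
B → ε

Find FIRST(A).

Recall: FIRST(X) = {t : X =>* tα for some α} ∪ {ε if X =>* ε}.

We compute FIRST(A) using the standard algorithm.
FIRST(A) = {x}
FIRST(B) = {ε}
FIRST(S) = {y, z}
Therefore, FIRST(A) = {x}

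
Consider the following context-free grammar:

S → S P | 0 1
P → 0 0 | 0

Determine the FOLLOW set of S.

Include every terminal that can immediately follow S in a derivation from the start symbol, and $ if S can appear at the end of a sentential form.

We compute FOLLOW(S) using the standard algorithm.
FOLLOW(S) starts with {$}.
FIRST(P) = {0}
FIRST(S) = {0}
FOLLOW(P) = {$, 0}
FOLLOW(S) = {$, 0}
Therefore, FOLLOW(S) = {$, 0}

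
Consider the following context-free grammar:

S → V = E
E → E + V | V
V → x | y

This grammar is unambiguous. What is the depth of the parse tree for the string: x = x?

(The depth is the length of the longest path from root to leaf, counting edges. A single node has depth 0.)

3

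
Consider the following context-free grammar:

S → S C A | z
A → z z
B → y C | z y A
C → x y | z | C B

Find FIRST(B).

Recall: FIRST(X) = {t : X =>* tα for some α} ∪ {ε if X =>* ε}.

We compute FIRST(B) using the standard algorithm.
FIRST(A) = {z}
FIRST(B) = {y, z}
FIRST(C) = {x, z}
FIRST(S) = {z}
Therefore, FIRST(B) = {y, z}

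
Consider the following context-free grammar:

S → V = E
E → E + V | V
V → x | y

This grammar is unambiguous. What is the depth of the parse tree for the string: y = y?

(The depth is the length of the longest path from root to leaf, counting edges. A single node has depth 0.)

3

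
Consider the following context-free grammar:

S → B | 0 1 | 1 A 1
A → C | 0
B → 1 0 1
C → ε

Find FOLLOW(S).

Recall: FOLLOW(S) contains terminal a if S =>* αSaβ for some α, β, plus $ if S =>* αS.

We compute FOLLOW(S) using the standard algorithm.
FOLLOW(S) starts with {$}.
FIRST(A) = {0, ε}
FIRST(B) = {1}
FIRST(C) = {ε}
FIRST(S) = {0, 1}
FOLLOW(A) = {1}
FOLLOW(B) = {$}
FOLLOW(C) = {1}
FOLLOW(S) = {$}
Therefore, FOLLOW(S) = {$}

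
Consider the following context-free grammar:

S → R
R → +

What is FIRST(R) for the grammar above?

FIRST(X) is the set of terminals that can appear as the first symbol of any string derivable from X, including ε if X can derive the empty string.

We compute FIRST(R) using the standard algorithm.
FIRST(R) = {+}
FIRST(S) = {+}
Therefore, FIRST(R) = {+}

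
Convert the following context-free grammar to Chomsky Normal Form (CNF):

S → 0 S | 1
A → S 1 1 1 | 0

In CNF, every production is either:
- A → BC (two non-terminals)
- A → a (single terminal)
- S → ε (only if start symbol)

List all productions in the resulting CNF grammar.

T0 → 0; S → 1; T1 → 1; A → 0; S → T0 S; A → S X0; X0 → T1 X1; X1 → T1 T1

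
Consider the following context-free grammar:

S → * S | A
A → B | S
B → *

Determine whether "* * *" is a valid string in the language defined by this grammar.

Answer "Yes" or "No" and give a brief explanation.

Yes - a valid derivation exists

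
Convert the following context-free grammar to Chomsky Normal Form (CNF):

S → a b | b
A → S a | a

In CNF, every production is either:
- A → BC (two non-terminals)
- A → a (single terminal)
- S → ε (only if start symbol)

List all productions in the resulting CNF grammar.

TA → a; TB → b; S → b; A → a; S → TA TB; A → S TA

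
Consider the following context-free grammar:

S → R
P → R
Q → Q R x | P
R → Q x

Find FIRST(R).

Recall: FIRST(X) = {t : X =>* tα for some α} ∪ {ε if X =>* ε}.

We compute FIRST(R) using the standard algorithm.
FIRST(P) = {}
FIRST(Q) = {}
FIRST(R) = {}
FIRST(S) = {}
Therefore, FIRST(R) = {}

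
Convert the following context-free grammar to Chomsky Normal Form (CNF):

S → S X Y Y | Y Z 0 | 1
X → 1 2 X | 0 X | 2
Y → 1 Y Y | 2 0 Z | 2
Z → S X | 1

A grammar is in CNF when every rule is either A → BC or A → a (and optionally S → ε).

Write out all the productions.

T0 → 0; S → 1; T1 → 1; T2 → 2; X → 2; Y → 2; Z → 1; S → S X0; X0 → X X1; X1 → Y Y; S → Y X2; X2 → Z T0; X → T1 X3; X3 → T2 X; X → T0 X; Y → T1 X4; X4 → Y Y; Y → T2 X5; X5 → T0 Z; Z → S X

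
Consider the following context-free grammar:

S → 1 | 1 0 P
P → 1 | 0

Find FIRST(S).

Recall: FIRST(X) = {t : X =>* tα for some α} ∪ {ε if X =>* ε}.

We compute FIRST(S) using the standard algorithm.
FIRST(P) = {0, 1}
FIRST(S) = {1}
Therefore, FIRST(S) = {1}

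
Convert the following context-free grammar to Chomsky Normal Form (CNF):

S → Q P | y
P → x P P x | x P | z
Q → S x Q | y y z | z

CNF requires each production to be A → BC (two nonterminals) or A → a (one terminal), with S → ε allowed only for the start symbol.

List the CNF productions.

S → y; TX → x; P → z; TY → y; TZ → z; Q → z; S → Q P; P → TX X0; X0 → P X1; X1 → P TX; P → TX P; Q → S X2; X2 → TX Q; Q → TY X3; X3 → TY TZ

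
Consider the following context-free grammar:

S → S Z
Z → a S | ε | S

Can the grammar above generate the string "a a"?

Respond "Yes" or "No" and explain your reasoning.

No - no valid derivation exists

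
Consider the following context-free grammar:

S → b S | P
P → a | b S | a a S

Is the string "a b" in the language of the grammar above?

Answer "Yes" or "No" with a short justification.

No - no valid derivation exists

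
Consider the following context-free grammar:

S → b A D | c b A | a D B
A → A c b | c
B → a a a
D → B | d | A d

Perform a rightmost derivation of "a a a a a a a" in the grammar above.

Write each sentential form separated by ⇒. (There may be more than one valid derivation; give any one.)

S ⇒ a D B ⇒ a D a a a ⇒ a B a a a ⇒ a a a a a a a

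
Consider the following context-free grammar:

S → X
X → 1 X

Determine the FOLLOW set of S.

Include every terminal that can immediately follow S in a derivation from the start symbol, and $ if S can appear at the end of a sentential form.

We compute FOLLOW(S) using the standard algorithm.
FOLLOW(S) starts with {$}.
FIRST(S) = {1}
FIRST(X) = {1}
FOLLOW(S) = {$}
FOLLOW(X) = {$}
Therefore, FOLLOW(S) = {$}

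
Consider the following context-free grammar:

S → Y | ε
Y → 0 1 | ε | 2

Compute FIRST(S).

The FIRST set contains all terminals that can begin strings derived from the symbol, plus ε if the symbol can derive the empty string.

We compute FIRST(S) using the standard algorithm.
FIRST(S) = {0, 2, ε}
FIRST(Y) = {0, 2, ε}
Therefore, FIRST(S) = {0, 2, ε}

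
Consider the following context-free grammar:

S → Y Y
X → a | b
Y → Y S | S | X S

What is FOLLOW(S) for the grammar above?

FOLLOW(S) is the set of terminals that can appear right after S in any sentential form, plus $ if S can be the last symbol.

We compute FOLLOW(S) using the standard algorithm.
FOLLOW(S) starts with {$}.
FIRST(S) = {a, b}
FIRST(X) = {a, b}
FIRST(Y) = {a, b}
FOLLOW(S) = {$, a, b}
FOLLOW(X) = {a, b}
FOLLOW(Y) = {$, a, b}
Therefore, FOLLOW(S) = {$, a, b}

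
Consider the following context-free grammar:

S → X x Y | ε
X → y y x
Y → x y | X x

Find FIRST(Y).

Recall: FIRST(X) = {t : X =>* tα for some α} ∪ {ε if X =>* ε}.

We compute FIRST(Y) using the standard algorithm.
FIRST(S) = {y, ε}
FIRST(X) = {y}
FIRST(Y) = {x, y}
Therefore, FIRST(Y) = {x, y}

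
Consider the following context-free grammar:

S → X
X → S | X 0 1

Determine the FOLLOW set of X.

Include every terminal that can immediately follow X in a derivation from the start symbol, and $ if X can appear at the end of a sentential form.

We compute FOLLOW(X) using the standard algorithm.
FOLLOW(S) starts with {$}.
FIRST(S) = {}
FIRST(X) = {}
FOLLOW(S) = {$, 0}
FOLLOW(X) = {$, 0}
Therefore, FOLLOW(X) = {$, 0}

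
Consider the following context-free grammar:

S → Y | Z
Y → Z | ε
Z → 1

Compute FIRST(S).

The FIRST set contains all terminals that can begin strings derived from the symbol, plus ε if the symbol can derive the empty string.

We compute FIRST(S) using the standard algorithm.
FIRST(S) = {1, ε}
FIRST(Y) = {1, ε}
FIRST(Z) = {1}
Therefore, FIRST(S) = {1, ε}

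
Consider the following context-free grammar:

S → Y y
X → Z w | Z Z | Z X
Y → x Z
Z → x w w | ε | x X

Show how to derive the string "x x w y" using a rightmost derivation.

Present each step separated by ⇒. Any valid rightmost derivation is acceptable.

S ⇒ Y y ⇒ x Z y ⇒ x x X y ⇒ x x Z w y ⇒ x x w y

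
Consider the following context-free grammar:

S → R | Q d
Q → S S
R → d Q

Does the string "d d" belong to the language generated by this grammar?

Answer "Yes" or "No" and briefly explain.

No - no valid derivation exists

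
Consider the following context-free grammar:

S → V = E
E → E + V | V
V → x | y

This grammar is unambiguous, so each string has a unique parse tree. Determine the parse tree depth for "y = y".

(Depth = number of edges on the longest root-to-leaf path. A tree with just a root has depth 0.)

3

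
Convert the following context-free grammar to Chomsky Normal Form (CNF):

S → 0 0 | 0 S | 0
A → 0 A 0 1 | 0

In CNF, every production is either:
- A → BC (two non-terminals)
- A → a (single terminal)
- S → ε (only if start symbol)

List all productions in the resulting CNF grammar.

T0 → 0; S → 0; T1 → 1; A → 0; S → T0 T0; S → T0 S; A → T0 X0; X0 → A X1; X1 → T0 T1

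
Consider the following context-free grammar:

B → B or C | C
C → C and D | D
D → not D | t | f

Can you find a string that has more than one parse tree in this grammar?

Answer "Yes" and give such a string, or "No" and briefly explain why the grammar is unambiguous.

No - the grammar is unambiguous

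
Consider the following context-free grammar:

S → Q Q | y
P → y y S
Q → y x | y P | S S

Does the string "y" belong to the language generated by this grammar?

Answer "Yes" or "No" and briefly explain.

Yes - a valid derivation exists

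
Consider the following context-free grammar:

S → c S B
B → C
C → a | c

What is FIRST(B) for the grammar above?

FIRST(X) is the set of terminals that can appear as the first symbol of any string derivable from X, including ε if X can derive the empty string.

We compute FIRST(B) using the standard algorithm.
FIRST(B) = {a, c}
FIRST(C) = {a, c}
FIRST(S) = {c}
Therefore, FIRST(B) = {a, c}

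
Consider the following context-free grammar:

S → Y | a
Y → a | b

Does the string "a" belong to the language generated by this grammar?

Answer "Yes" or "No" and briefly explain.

Yes - a valid derivation exists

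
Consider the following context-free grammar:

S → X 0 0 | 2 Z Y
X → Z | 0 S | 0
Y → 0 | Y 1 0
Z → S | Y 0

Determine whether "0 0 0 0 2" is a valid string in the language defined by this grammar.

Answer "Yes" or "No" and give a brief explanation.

No - no valid derivation exists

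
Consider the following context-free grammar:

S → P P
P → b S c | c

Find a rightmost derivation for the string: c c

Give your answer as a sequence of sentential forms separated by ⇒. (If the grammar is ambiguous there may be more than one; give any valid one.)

S ⇒ P P ⇒ P c ⇒ c c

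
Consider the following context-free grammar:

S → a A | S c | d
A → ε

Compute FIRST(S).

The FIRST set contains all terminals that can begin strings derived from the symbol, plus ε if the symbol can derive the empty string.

We compute FIRST(S) using the standard algorithm.
FIRST(A) = {ε}
FIRST(S) = {a, d}
Therefore, FIRST(S) = {a, d}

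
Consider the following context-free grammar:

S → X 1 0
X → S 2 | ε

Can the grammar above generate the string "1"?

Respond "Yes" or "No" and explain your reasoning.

No - no valid derivation exists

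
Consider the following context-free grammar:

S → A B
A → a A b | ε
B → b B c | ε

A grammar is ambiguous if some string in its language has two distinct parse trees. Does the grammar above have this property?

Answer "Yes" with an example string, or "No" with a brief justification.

No - the grammar is unambiguous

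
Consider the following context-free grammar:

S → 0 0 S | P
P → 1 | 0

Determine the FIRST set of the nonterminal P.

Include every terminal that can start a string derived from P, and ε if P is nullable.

We compute FIRST(P) using the standard algorithm.
FIRST(P) = {0, 1}
FIRST(S) = {0, 1}
Therefore, FIRST(P) = {0, 1}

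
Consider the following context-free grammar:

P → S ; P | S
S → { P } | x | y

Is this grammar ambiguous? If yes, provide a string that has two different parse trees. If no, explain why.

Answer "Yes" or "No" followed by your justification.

No - the grammar is unambiguous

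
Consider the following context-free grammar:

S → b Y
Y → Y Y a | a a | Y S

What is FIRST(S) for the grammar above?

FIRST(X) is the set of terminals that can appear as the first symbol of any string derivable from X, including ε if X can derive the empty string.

We compute FIRST(S) using the standard algorithm.
FIRST(S) = {b}
FIRST(Y) = {a}
Therefore, FIRST(S) = {b}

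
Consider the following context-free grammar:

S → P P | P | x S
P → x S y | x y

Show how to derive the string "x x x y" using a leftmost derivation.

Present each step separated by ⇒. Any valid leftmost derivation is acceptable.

S ⇒ x S ⇒ x x S ⇒ x x P ⇒ x x x y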